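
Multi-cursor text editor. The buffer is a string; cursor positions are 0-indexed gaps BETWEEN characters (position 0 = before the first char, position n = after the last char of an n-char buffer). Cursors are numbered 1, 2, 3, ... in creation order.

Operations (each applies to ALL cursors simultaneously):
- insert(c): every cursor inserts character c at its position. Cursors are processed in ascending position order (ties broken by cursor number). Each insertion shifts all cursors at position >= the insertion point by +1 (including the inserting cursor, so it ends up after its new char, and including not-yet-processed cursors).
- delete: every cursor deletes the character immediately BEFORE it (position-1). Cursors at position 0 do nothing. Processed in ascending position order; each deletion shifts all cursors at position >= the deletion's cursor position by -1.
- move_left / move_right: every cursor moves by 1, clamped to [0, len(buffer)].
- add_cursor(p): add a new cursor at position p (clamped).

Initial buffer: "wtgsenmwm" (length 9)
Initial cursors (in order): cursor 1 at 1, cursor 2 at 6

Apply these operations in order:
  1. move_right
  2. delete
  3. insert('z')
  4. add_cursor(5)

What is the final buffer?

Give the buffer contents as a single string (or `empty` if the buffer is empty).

Answer: wzgsenzwm

Derivation:
After op 1 (move_right): buffer="wtgsenmwm" (len 9), cursors c1@2 c2@7, authorship .........
After op 2 (delete): buffer="wgsenwm" (len 7), cursors c1@1 c2@5, authorship .......
After op 3 (insert('z')): buffer="wzgsenzwm" (len 9), cursors c1@2 c2@7, authorship .1....2..
After op 4 (add_cursor(5)): buffer="wzgsenzwm" (len 9), cursors c1@2 c3@5 c2@7, authorship .1....2..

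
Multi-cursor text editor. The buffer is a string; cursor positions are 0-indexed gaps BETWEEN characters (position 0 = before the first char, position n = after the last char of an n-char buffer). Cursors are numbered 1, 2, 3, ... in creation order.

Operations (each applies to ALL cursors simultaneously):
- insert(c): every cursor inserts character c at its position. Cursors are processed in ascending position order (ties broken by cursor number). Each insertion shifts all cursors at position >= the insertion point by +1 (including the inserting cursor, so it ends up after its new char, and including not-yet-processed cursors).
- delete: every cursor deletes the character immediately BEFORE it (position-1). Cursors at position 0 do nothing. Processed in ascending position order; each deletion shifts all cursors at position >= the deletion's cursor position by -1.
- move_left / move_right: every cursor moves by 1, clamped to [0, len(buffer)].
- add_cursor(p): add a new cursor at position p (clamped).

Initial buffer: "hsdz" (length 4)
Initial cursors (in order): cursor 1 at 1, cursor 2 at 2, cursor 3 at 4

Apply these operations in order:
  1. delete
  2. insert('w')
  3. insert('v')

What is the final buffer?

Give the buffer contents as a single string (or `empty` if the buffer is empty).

After op 1 (delete): buffer="d" (len 1), cursors c1@0 c2@0 c3@1, authorship .
After op 2 (insert('w')): buffer="wwdw" (len 4), cursors c1@2 c2@2 c3@4, authorship 12.3
After op 3 (insert('v')): buffer="wwvvdwv" (len 7), cursors c1@4 c2@4 c3@7, authorship 1212.33

Answer: wwvvdwv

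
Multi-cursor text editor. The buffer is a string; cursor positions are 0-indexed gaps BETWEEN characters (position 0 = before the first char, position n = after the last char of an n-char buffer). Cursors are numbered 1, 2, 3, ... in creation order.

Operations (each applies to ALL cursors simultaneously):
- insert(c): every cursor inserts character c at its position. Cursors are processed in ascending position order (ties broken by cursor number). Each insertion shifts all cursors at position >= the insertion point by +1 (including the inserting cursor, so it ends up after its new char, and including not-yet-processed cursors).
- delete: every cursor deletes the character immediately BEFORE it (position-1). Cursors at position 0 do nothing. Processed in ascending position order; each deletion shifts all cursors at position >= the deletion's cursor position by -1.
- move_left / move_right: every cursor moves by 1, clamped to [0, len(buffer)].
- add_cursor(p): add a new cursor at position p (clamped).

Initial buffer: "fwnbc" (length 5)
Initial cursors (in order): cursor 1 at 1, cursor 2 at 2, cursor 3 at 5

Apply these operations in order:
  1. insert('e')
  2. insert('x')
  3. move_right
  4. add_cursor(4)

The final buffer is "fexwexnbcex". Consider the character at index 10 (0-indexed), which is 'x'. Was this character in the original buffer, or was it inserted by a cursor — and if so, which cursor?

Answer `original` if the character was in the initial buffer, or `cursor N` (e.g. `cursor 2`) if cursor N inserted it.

Answer: cursor 3

Derivation:
After op 1 (insert('e')): buffer="fewenbce" (len 8), cursors c1@2 c2@4 c3@8, authorship .1.2...3
After op 2 (insert('x')): buffer="fexwexnbcex" (len 11), cursors c1@3 c2@6 c3@11, authorship .11.22...33
After op 3 (move_right): buffer="fexwexnbcex" (len 11), cursors c1@4 c2@7 c3@11, authorship .11.22...33
After op 4 (add_cursor(4)): buffer="fexwexnbcex" (len 11), cursors c1@4 c4@4 c2@7 c3@11, authorship .11.22...33
Authorship (.=original, N=cursor N): . 1 1 . 2 2 . . . 3 3
Index 10: author = 3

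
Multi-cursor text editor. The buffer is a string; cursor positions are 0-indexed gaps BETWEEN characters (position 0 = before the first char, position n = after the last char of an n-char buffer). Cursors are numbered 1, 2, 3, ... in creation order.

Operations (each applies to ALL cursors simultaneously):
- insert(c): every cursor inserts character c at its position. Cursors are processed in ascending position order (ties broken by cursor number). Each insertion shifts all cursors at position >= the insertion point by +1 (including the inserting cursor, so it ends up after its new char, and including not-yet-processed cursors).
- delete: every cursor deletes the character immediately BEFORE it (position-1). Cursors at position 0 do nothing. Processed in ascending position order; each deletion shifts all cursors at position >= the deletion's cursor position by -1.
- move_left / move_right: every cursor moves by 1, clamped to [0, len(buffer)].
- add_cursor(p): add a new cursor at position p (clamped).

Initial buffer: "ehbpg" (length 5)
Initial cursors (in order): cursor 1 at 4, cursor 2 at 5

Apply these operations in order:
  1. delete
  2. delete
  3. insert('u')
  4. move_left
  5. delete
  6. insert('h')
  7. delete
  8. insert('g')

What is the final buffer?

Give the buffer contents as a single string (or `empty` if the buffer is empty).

Answer: ggu

Derivation:
After op 1 (delete): buffer="ehb" (len 3), cursors c1@3 c2@3, authorship ...
After op 2 (delete): buffer="e" (len 1), cursors c1@1 c2@1, authorship .
After op 3 (insert('u')): buffer="euu" (len 3), cursors c1@3 c2@3, authorship .12
After op 4 (move_left): buffer="euu" (len 3), cursors c1@2 c2@2, authorship .12
After op 5 (delete): buffer="u" (len 1), cursors c1@0 c2@0, authorship 2
After op 6 (insert('h')): buffer="hhu" (len 3), cursors c1@2 c2@2, authorship 122
After op 7 (delete): buffer="u" (len 1), cursors c1@0 c2@0, authorship 2
After op 8 (insert('g')): buffer="ggu" (len 3), cursors c1@2 c2@2, authorship 122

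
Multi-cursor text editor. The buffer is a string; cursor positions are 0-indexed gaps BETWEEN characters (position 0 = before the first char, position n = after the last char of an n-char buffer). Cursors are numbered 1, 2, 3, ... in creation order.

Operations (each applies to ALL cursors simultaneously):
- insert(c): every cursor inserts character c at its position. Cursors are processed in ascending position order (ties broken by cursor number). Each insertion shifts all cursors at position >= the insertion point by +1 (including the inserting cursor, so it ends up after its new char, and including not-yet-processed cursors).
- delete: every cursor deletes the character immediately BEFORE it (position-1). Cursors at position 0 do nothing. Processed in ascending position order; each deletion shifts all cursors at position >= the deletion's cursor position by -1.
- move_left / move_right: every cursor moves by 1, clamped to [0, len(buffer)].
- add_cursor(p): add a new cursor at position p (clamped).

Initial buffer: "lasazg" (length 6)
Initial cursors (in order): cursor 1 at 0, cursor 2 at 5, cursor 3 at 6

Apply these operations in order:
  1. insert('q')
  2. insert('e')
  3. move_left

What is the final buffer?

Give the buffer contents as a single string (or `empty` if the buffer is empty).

After op 1 (insert('q')): buffer="qlasazqgq" (len 9), cursors c1@1 c2@7 c3@9, authorship 1.....2.3
After op 2 (insert('e')): buffer="qelasazqegqe" (len 12), cursors c1@2 c2@9 c3@12, authorship 11.....22.33
After op 3 (move_left): buffer="qelasazqegqe" (len 12), cursors c1@1 c2@8 c3@11, authorship 11.....22.33

Answer: qelasazqegqe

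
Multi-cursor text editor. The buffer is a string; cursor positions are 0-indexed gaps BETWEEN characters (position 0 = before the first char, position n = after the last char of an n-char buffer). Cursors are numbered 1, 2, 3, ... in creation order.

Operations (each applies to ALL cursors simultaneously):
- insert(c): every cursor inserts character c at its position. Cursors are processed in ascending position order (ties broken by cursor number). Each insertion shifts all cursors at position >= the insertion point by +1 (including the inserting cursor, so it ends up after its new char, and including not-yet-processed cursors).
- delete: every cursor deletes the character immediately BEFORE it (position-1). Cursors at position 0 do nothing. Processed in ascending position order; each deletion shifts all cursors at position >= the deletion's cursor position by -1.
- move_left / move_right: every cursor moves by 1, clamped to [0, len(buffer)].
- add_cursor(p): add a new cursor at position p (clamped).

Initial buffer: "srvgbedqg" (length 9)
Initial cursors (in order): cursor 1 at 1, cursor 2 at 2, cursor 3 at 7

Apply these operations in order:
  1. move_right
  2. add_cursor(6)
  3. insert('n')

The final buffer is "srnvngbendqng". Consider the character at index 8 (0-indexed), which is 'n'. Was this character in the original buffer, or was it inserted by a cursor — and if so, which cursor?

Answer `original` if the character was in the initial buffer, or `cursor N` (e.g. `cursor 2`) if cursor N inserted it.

Answer: cursor 4

Derivation:
After op 1 (move_right): buffer="srvgbedqg" (len 9), cursors c1@2 c2@3 c3@8, authorship .........
After op 2 (add_cursor(6)): buffer="srvgbedqg" (len 9), cursors c1@2 c2@3 c4@6 c3@8, authorship .........
After op 3 (insert('n')): buffer="srnvngbendqng" (len 13), cursors c1@3 c2@5 c4@9 c3@12, authorship ..1.2...4..3.
Authorship (.=original, N=cursor N): . . 1 . 2 . . . 4 . . 3 .
Index 8: author = 4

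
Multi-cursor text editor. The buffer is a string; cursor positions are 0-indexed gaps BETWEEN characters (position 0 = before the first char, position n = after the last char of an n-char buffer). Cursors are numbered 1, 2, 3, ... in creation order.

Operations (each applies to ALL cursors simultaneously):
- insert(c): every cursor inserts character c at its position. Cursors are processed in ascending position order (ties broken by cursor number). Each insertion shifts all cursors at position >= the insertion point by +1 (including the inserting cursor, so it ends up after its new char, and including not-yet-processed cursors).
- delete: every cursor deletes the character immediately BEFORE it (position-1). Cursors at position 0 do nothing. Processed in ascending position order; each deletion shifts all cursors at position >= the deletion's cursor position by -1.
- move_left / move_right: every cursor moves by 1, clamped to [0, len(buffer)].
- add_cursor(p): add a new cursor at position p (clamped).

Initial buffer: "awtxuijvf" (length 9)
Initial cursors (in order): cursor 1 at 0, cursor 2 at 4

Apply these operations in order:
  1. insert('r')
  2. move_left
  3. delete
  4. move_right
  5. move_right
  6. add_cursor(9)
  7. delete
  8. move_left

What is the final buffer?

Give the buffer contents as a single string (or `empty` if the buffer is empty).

After op 1 (insert('r')): buffer="rawtxruijvf" (len 11), cursors c1@1 c2@6, authorship 1....2.....
After op 2 (move_left): buffer="rawtxruijvf" (len 11), cursors c1@0 c2@5, authorship 1....2.....
After op 3 (delete): buffer="rawtruijvf" (len 10), cursors c1@0 c2@4, authorship 1...2.....
After op 4 (move_right): buffer="rawtruijvf" (len 10), cursors c1@1 c2@5, authorship 1...2.....
After op 5 (move_right): buffer="rawtruijvf" (len 10), cursors c1@2 c2@6, authorship 1...2.....
After op 6 (add_cursor(9)): buffer="rawtruijvf" (len 10), cursors c1@2 c2@6 c3@9, authorship 1...2.....
After op 7 (delete): buffer="rwtrijf" (len 7), cursors c1@1 c2@4 c3@6, authorship 1..2...
After op 8 (move_left): buffer="rwtrijf" (len 7), cursors c1@0 c2@3 c3@5, authorship 1..2...

Answer: rwtrijf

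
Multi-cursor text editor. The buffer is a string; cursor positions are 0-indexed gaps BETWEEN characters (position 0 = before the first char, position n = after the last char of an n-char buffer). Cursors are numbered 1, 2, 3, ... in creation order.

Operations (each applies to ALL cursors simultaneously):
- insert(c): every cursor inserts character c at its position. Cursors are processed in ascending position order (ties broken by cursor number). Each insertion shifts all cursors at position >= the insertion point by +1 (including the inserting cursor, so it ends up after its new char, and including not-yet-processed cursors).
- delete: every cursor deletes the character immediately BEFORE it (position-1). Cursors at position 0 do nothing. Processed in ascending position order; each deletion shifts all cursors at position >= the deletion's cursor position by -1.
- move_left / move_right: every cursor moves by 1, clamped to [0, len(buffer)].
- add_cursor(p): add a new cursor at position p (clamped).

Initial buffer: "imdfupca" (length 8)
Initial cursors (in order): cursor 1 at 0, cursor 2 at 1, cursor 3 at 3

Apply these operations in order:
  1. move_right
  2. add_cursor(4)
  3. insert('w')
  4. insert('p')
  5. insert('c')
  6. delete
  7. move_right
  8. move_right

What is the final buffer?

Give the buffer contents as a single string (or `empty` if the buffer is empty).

Answer: iwpmwpdfwwppupca

Derivation:
After op 1 (move_right): buffer="imdfupca" (len 8), cursors c1@1 c2@2 c3@4, authorship ........
After op 2 (add_cursor(4)): buffer="imdfupca" (len 8), cursors c1@1 c2@2 c3@4 c4@4, authorship ........
After op 3 (insert('w')): buffer="iwmwdfwwupca" (len 12), cursors c1@2 c2@4 c3@8 c4@8, authorship .1.2..34....
After op 4 (insert('p')): buffer="iwpmwpdfwwppupca" (len 16), cursors c1@3 c2@6 c3@12 c4@12, authorship .11.22..3434....
After op 5 (insert('c')): buffer="iwpcmwpcdfwwppccupca" (len 20), cursors c1@4 c2@8 c3@16 c4@16, authorship .111.222..343434....
After op 6 (delete): buffer="iwpmwpdfwwppupca" (len 16), cursors c1@3 c2@6 c3@12 c4@12, authorship .11.22..3434....
After op 7 (move_right): buffer="iwpmwpdfwwppupca" (len 16), cursors c1@4 c2@7 c3@13 c4@13, authorship .11.22..3434....
After op 8 (move_right): buffer="iwpmwpdfwwppupca" (len 16), cursors c1@5 c2@8 c3@14 c4@14, authorship .11.22..3434....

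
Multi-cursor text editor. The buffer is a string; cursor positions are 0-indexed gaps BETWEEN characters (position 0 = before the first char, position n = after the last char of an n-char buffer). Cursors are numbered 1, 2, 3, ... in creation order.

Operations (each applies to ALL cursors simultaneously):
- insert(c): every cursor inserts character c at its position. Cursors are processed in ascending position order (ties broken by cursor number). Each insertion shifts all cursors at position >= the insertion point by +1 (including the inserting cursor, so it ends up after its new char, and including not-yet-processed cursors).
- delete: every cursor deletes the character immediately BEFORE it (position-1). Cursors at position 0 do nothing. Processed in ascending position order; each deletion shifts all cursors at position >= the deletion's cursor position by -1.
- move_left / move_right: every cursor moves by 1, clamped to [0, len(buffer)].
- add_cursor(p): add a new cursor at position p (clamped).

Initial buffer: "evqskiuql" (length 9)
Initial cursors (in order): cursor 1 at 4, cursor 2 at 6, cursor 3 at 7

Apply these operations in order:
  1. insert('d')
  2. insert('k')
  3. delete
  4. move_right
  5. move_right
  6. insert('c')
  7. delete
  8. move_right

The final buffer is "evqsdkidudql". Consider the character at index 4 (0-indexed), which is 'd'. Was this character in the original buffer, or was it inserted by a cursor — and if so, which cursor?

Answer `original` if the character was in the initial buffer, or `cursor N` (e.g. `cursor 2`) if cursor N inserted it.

Answer: cursor 1

Derivation:
After op 1 (insert('d')): buffer="evqsdkidudql" (len 12), cursors c1@5 c2@8 c3@10, authorship ....1..2.3..
After op 2 (insert('k')): buffer="evqsdkkidkudkql" (len 15), cursors c1@6 c2@10 c3@13, authorship ....11..22.33..
After op 3 (delete): buffer="evqsdkidudql" (len 12), cursors c1@5 c2@8 c3@10, authorship ....1..2.3..
After op 4 (move_right): buffer="evqsdkidudql" (len 12), cursors c1@6 c2@9 c3@11, authorship ....1..2.3..
After op 5 (move_right): buffer="evqsdkidudql" (len 12), cursors c1@7 c2@10 c3@12, authorship ....1..2.3..
After op 6 (insert('c')): buffer="evqsdkicdudcqlc" (len 15), cursors c1@8 c2@12 c3@15, authorship ....1..12.32..3
After op 7 (delete): buffer="evqsdkidudql" (len 12), cursors c1@7 c2@10 c3@12, authorship ....1..2.3..
After op 8 (move_right): buffer="evqsdkidudql" (len 12), cursors c1@8 c2@11 c3@12, authorship ....1..2.3..
Authorship (.=original, N=cursor N): . . . . 1 . . 2 . 3 . .
Index 4: author = 1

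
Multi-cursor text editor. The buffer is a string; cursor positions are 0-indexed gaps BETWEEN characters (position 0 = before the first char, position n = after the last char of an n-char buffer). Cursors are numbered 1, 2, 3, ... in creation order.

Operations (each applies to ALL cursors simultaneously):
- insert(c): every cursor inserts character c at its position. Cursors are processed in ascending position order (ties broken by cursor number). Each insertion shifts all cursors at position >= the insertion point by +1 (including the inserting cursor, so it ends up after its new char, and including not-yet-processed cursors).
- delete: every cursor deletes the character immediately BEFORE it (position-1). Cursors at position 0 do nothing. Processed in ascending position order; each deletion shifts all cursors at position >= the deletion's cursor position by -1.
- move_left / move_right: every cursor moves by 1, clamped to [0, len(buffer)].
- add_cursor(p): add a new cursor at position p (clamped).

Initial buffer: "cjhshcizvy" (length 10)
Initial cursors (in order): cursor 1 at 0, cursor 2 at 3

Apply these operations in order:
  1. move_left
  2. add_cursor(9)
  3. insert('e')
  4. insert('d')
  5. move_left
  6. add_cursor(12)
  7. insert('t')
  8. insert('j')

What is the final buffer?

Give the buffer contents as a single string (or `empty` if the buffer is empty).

After op 1 (move_left): buffer="cjhshcizvy" (len 10), cursors c1@0 c2@2, authorship ..........
After op 2 (add_cursor(9)): buffer="cjhshcizvy" (len 10), cursors c1@0 c2@2 c3@9, authorship ..........
After op 3 (insert('e')): buffer="ecjehshcizvey" (len 13), cursors c1@1 c2@4 c3@12, authorship 1..2.......3.
After op 4 (insert('d')): buffer="edcjedhshcizvedy" (len 16), cursors c1@2 c2@6 c3@15, authorship 11..22.......33.
After op 5 (move_left): buffer="edcjedhshcizvedy" (len 16), cursors c1@1 c2@5 c3@14, authorship 11..22.......33.
After op 6 (add_cursor(12)): buffer="edcjedhshcizvedy" (len 16), cursors c1@1 c2@5 c4@12 c3@14, authorship 11..22.......33.
After op 7 (insert('t')): buffer="etdcjetdhshciztvetdy" (len 20), cursors c1@2 c2@7 c4@15 c3@18, authorship 111..222......4.333.
After op 8 (insert('j')): buffer="etjdcjetjdhshciztjvetjdy" (len 24), cursors c1@3 c2@9 c4@18 c3@22, authorship 1111..2222......44.3333.

Answer: etjdcjetjdhshciztjvetjdy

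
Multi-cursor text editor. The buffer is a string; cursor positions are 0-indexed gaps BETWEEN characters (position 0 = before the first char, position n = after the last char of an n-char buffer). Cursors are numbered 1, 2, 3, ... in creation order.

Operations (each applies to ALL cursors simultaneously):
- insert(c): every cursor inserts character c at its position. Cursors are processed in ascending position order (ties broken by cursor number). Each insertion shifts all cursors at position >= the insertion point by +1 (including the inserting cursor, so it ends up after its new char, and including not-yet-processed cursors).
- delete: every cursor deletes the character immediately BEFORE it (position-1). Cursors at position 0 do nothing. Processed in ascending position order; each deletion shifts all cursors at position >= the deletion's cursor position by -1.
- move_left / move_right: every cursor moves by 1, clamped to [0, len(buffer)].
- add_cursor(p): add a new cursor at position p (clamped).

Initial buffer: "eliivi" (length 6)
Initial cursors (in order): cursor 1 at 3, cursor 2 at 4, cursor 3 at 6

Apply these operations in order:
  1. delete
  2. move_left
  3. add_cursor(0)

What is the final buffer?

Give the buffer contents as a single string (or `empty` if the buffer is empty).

After op 1 (delete): buffer="elv" (len 3), cursors c1@2 c2@2 c3@3, authorship ...
After op 2 (move_left): buffer="elv" (len 3), cursors c1@1 c2@1 c3@2, authorship ...
After op 3 (add_cursor(0)): buffer="elv" (len 3), cursors c4@0 c1@1 c2@1 c3@2, authorship ...

Answer: elv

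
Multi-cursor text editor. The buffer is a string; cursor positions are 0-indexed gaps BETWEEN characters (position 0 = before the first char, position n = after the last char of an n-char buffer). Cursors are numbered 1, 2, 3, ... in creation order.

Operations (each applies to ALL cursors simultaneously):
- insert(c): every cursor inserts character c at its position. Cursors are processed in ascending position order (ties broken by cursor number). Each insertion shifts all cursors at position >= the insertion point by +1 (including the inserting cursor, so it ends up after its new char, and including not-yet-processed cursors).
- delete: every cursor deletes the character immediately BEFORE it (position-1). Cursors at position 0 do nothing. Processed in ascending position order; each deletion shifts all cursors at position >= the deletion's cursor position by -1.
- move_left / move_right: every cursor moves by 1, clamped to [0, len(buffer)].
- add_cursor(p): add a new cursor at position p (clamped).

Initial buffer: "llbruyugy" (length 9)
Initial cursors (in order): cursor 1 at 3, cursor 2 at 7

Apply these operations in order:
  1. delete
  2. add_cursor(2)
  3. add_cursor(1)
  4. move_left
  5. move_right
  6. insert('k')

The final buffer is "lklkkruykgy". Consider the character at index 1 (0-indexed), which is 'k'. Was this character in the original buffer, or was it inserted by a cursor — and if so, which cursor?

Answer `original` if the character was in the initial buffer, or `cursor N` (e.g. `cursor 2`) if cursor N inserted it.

Answer: cursor 4

Derivation:
After op 1 (delete): buffer="llruygy" (len 7), cursors c1@2 c2@5, authorship .......
After op 2 (add_cursor(2)): buffer="llruygy" (len 7), cursors c1@2 c3@2 c2@5, authorship .......
After op 3 (add_cursor(1)): buffer="llruygy" (len 7), cursors c4@1 c1@2 c3@2 c2@5, authorship .......
After op 4 (move_left): buffer="llruygy" (len 7), cursors c4@0 c1@1 c3@1 c2@4, authorship .......
After op 5 (move_right): buffer="llruygy" (len 7), cursors c4@1 c1@2 c3@2 c2@5, authorship .......
After op 6 (insert('k')): buffer="lklkkruykgy" (len 11), cursors c4@2 c1@5 c3@5 c2@9, authorship .4.13...2..
Authorship (.=original, N=cursor N): . 4 . 1 3 . . . 2 . .
Index 1: author = 4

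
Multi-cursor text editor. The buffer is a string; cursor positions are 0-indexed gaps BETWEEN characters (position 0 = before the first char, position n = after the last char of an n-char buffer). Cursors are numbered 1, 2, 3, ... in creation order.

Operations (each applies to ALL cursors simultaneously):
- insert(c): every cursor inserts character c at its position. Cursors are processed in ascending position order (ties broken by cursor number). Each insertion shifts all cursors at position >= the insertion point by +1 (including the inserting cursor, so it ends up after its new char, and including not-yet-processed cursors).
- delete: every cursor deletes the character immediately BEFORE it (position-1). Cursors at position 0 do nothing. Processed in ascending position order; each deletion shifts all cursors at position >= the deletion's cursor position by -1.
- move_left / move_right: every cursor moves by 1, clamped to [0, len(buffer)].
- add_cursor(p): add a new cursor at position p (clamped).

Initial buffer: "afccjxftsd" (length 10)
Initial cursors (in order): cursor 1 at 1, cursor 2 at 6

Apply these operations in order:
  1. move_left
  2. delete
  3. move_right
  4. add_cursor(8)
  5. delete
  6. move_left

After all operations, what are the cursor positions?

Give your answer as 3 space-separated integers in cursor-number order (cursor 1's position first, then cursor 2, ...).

After op 1 (move_left): buffer="afccjxftsd" (len 10), cursors c1@0 c2@5, authorship ..........
After op 2 (delete): buffer="afccxftsd" (len 9), cursors c1@0 c2@4, authorship .........
After op 3 (move_right): buffer="afccxftsd" (len 9), cursors c1@1 c2@5, authorship .........
After op 4 (add_cursor(8)): buffer="afccxftsd" (len 9), cursors c1@1 c2@5 c3@8, authorship .........
After op 5 (delete): buffer="fccftd" (len 6), cursors c1@0 c2@3 c3@5, authorship ......
After op 6 (move_left): buffer="fccftd" (len 6), cursors c1@0 c2@2 c3@4, authorship ......

Answer: 0 2 4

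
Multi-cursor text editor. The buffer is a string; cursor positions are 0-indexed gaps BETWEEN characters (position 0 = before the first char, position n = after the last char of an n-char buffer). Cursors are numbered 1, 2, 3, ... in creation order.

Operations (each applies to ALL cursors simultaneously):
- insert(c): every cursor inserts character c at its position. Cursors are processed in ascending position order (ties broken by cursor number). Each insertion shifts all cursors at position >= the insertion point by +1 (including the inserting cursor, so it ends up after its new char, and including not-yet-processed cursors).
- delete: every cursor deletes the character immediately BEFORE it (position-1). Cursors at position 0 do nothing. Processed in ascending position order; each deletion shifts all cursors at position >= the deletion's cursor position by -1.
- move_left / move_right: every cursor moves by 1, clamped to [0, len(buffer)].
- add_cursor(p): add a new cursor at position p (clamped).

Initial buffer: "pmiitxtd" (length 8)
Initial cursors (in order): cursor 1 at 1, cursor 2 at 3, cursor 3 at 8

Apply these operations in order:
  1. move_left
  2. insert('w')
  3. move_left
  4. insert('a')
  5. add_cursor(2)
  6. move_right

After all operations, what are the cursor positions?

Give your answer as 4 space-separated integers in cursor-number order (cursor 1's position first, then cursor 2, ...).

Answer: 2 6 13 3

Derivation:
After op 1 (move_left): buffer="pmiitxtd" (len 8), cursors c1@0 c2@2 c3@7, authorship ........
After op 2 (insert('w')): buffer="wpmwiitxtwd" (len 11), cursors c1@1 c2@4 c3@10, authorship 1..2.....3.
After op 3 (move_left): buffer="wpmwiitxtwd" (len 11), cursors c1@0 c2@3 c3@9, authorship 1..2.....3.
After op 4 (insert('a')): buffer="awpmawiitxtawd" (len 14), cursors c1@1 c2@5 c3@12, authorship 11..22.....33.
After op 5 (add_cursor(2)): buffer="awpmawiitxtawd" (len 14), cursors c1@1 c4@2 c2@5 c3@12, authorship 11..22.....33.
After op 6 (move_right): buffer="awpmawiitxtawd" (len 14), cursors c1@2 c4@3 c2@6 c3@13, authorship 11..22.....33.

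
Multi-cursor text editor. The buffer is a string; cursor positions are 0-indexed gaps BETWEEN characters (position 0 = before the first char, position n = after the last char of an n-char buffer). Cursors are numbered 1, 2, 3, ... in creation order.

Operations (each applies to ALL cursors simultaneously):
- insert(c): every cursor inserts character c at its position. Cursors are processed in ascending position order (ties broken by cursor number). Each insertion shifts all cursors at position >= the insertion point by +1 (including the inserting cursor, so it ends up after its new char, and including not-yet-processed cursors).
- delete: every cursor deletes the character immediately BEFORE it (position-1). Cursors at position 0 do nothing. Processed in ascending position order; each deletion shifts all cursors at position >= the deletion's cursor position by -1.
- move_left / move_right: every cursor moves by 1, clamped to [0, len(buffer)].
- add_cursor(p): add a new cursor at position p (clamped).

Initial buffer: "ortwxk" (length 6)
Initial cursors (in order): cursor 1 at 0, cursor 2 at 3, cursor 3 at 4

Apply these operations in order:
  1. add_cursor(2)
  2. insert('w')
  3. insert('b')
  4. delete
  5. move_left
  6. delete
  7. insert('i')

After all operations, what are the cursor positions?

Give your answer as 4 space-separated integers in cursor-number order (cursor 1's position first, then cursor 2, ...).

After op 1 (add_cursor(2)): buffer="ortwxk" (len 6), cursors c1@0 c4@2 c2@3 c3@4, authorship ......
After op 2 (insert('w')): buffer="worwtwwwxk" (len 10), cursors c1@1 c4@4 c2@6 c3@8, authorship 1..4.2.3..
After op 3 (insert('b')): buffer="wborwbtwbwwbxk" (len 14), cursors c1@2 c4@6 c2@9 c3@12, authorship 11..44.22.33..
After op 4 (delete): buffer="worwtwwwxk" (len 10), cursors c1@1 c4@4 c2@6 c3@8, authorship 1..4.2.3..
After op 5 (move_left): buffer="worwtwwwxk" (len 10), cursors c1@0 c4@3 c2@5 c3@7, authorship 1..4.2.3..
After op 6 (delete): buffer="wowwwxk" (len 7), cursors c1@0 c4@2 c2@3 c3@4, authorship 1.423..
After op 7 (insert('i')): buffer="iwoiwiwiwxk" (len 11), cursors c1@1 c4@4 c2@6 c3@8, authorship 11.442233..

Answer: 1 6 8 4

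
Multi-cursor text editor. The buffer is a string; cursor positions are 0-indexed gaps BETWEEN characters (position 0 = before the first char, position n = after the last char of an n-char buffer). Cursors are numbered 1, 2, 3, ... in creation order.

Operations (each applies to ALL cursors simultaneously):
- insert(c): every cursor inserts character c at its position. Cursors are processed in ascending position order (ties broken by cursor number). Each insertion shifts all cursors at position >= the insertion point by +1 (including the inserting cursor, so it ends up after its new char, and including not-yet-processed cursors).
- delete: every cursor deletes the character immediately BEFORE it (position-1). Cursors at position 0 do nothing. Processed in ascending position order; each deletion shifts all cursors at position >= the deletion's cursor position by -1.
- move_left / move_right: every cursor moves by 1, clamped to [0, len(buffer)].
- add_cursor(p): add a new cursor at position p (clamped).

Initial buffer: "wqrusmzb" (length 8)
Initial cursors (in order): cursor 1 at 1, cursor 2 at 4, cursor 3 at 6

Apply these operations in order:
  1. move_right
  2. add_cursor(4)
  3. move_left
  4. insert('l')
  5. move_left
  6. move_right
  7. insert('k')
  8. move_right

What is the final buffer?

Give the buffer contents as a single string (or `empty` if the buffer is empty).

Answer: wlkqrlkulksmlkzb

Derivation:
After op 1 (move_right): buffer="wqrusmzb" (len 8), cursors c1@2 c2@5 c3@7, authorship ........
After op 2 (add_cursor(4)): buffer="wqrusmzb" (len 8), cursors c1@2 c4@4 c2@5 c3@7, authorship ........
After op 3 (move_left): buffer="wqrusmzb" (len 8), cursors c1@1 c4@3 c2@4 c3@6, authorship ........
After op 4 (insert('l')): buffer="wlqrlulsmlzb" (len 12), cursors c1@2 c4@5 c2@7 c3@10, authorship .1..4.2..3..
After op 5 (move_left): buffer="wlqrlulsmlzb" (len 12), cursors c1@1 c4@4 c2@6 c3@9, authorship .1..4.2..3..
After op 6 (move_right): buffer="wlqrlulsmlzb" (len 12), cursors c1@2 c4@5 c2@7 c3@10, authorship .1..4.2..3..
After op 7 (insert('k')): buffer="wlkqrlkulksmlkzb" (len 16), cursors c1@3 c4@7 c2@10 c3@14, authorship .11..44.22..33..
After op 8 (move_right): buffer="wlkqrlkulksmlkzb" (len 16), cursors c1@4 c4@8 c2@11 c3@15, authorship .11..44.22..33..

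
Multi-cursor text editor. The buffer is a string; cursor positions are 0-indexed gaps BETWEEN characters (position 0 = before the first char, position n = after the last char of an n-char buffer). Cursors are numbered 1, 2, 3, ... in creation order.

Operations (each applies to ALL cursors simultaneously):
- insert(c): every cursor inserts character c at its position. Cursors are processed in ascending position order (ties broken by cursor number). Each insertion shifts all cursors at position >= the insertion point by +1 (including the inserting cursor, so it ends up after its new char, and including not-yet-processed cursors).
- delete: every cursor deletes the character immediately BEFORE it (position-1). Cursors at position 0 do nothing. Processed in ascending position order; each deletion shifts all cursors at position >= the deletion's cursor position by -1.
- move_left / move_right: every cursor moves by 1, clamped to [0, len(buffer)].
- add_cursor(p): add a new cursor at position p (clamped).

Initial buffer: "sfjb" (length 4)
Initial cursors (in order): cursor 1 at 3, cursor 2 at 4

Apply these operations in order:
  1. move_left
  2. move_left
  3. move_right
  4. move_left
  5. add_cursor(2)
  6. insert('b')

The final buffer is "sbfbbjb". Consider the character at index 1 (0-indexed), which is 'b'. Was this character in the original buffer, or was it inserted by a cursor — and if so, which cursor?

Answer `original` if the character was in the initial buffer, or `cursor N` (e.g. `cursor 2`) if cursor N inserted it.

After op 1 (move_left): buffer="sfjb" (len 4), cursors c1@2 c2@3, authorship ....
After op 2 (move_left): buffer="sfjb" (len 4), cursors c1@1 c2@2, authorship ....
After op 3 (move_right): buffer="sfjb" (len 4), cursors c1@2 c2@3, authorship ....
After op 4 (move_left): buffer="sfjb" (len 4), cursors c1@1 c2@2, authorship ....
After op 5 (add_cursor(2)): buffer="sfjb" (len 4), cursors c1@1 c2@2 c3@2, authorship ....
After op 6 (insert('b')): buffer="sbfbbjb" (len 7), cursors c1@2 c2@5 c3@5, authorship .1.23..
Authorship (.=original, N=cursor N): . 1 . 2 3 . .
Index 1: author = 1

Answer: cursor 1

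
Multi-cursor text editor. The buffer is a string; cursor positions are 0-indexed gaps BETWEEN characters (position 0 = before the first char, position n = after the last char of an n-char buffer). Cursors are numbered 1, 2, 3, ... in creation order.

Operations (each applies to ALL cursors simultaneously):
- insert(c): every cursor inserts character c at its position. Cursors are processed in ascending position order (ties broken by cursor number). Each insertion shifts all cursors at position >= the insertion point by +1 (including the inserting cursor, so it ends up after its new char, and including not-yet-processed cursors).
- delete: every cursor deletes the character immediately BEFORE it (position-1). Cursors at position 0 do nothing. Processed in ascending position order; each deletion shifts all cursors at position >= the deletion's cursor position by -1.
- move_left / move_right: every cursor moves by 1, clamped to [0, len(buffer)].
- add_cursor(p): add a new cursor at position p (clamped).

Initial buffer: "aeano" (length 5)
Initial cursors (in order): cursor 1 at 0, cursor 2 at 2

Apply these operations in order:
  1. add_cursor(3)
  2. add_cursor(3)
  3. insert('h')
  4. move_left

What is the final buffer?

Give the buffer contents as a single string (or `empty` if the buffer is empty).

Answer: haehahhno

Derivation:
After op 1 (add_cursor(3)): buffer="aeano" (len 5), cursors c1@0 c2@2 c3@3, authorship .....
After op 2 (add_cursor(3)): buffer="aeano" (len 5), cursors c1@0 c2@2 c3@3 c4@3, authorship .....
After op 3 (insert('h')): buffer="haehahhno" (len 9), cursors c1@1 c2@4 c3@7 c4@7, authorship 1..2.34..
After op 4 (move_left): buffer="haehahhno" (len 9), cursors c1@0 c2@3 c3@6 c4@6, authorship 1..2.34..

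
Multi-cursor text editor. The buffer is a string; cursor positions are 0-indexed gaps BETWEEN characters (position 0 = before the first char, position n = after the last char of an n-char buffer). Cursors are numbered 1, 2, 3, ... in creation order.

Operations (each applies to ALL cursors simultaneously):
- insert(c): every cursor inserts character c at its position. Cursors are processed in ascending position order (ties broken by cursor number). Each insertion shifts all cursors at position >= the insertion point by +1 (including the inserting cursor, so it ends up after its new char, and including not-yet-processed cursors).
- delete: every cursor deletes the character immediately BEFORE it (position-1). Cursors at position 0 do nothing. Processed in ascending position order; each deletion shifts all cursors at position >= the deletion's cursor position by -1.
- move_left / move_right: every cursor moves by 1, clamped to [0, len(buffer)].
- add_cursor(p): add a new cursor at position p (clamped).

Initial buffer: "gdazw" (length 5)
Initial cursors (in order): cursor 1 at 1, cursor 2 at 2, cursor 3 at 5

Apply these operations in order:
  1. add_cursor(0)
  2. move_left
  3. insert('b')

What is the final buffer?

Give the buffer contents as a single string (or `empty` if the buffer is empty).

After op 1 (add_cursor(0)): buffer="gdazw" (len 5), cursors c4@0 c1@1 c2@2 c3@5, authorship .....
After op 2 (move_left): buffer="gdazw" (len 5), cursors c1@0 c4@0 c2@1 c3@4, authorship .....
After op 3 (insert('b')): buffer="bbgbdazbw" (len 9), cursors c1@2 c4@2 c2@4 c3@8, authorship 14.2...3.

Answer: bbgbdazbw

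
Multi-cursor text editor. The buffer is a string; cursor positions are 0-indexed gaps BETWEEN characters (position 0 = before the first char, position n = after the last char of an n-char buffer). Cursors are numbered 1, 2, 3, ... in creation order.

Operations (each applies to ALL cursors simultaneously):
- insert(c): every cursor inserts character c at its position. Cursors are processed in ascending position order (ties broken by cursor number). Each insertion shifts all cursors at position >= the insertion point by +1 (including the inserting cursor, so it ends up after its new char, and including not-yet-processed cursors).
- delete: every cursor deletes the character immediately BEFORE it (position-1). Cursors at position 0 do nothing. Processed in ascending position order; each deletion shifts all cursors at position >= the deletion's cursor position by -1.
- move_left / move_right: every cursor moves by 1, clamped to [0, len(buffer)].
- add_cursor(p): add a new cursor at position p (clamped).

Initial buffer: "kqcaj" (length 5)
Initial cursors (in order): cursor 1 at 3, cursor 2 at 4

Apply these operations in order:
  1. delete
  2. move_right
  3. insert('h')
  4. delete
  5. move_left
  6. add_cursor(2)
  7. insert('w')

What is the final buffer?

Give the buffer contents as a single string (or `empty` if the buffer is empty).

After op 1 (delete): buffer="kqj" (len 3), cursors c1@2 c2@2, authorship ...
After op 2 (move_right): buffer="kqj" (len 3), cursors c1@3 c2@3, authorship ...
After op 3 (insert('h')): buffer="kqjhh" (len 5), cursors c1@5 c2@5, authorship ...12
After op 4 (delete): buffer="kqj" (len 3), cursors c1@3 c2@3, authorship ...
After op 5 (move_left): buffer="kqj" (len 3), cursors c1@2 c2@2, authorship ...
After op 6 (add_cursor(2)): buffer="kqj" (len 3), cursors c1@2 c2@2 c3@2, authorship ...
After op 7 (insert('w')): buffer="kqwwwj" (len 6), cursors c1@5 c2@5 c3@5, authorship ..123.

Answer: kqwwwj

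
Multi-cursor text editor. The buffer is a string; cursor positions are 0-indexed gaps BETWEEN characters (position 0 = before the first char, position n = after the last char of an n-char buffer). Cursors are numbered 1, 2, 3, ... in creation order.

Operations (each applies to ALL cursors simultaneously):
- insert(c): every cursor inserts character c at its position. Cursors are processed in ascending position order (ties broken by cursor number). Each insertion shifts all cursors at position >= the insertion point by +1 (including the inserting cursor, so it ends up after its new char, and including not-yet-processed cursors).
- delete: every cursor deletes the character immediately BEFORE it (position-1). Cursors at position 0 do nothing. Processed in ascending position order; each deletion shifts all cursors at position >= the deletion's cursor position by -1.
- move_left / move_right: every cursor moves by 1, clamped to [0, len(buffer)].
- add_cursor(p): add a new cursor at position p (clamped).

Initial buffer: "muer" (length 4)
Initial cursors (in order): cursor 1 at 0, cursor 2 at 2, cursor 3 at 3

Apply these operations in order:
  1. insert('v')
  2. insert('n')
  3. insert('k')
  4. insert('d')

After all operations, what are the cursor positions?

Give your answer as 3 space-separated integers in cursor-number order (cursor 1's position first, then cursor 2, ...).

After op 1 (insert('v')): buffer="vmuvevr" (len 7), cursors c1@1 c2@4 c3@6, authorship 1..2.3.
After op 2 (insert('n')): buffer="vnmuvnevnr" (len 10), cursors c1@2 c2@6 c3@9, authorship 11..22.33.
After op 3 (insert('k')): buffer="vnkmuvnkevnkr" (len 13), cursors c1@3 c2@8 c3@12, authorship 111..222.333.
After op 4 (insert('d')): buffer="vnkdmuvnkdevnkdr" (len 16), cursors c1@4 c2@10 c3@15, authorship 1111..2222.3333.

Answer: 4 10 15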